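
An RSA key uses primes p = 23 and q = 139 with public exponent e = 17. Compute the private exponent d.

893

φ(n) = (p−1)(q−1) = 22·138 = 3036.
Need d with 17·d ≡ 1 (mod 3036). Apply the extended Euclidean algorithm:
3036 = 178*17 + 10
17 = 1*10 + 7
10 = 1*7 + 3
7 = 2*3 + 1
3 = 3*1 + 0
Back-substitute:
1 = 7 − 2·3
1 = −2·10 + 3·7
1 = 3·17 − 5·10
1 = −5·3036 + 893·17
So 17·893 ≡ 1 (mod 3036), hence d = 893.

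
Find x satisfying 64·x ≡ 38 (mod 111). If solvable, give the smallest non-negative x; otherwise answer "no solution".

First find gcd(64, 111):
111 = 1×64 + 47
64 = 1×47 + 17
47 = 2×17 + 13
17 = 1×13 + 4
13 = 3×4 + 1
4 = 4×1 + 0
gcd = 1, so a unique solution mod 111 exists.
Back-substitute for the Bézout coefficients:
1 = 13 − 3·4
1 = −3·17 + 4·13
1 = 4·47 − 11·17
1 = −11·64 + 15·47
1 = 15·111 − 26·64
So 64·(-26) ≡ 1 (mod 111), giving 64⁻¹ ≡ 85.
x ≡ 64⁻¹·38 ≡ 85·38 ≡ 11 (mod 111).

11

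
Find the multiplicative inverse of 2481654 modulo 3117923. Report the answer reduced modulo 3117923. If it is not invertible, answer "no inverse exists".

Run Euclid on (3117923, 2481654):
3117923 = 1·2481654 + 636269
2481654 = 3·636269 + 572847
636269 = 1·572847 + 63422
572847 = 9·63422 + 2049
63422 = 30·2049 + 1952
2049 = 1·1952 + 97
1952 = 20·97 + 12
97 = 8·12 + 1
12 = 12·1 + 0
The gcd is 1. Working backward:
1 = 97 − 8·12
1 = −8·1952 + 161·97
1 = 161·2049 − 169·1952
1 = −169·63422 + 5231·2049
1 = 5231·572847 − 47248·63422
1 = −47248·636269 + 52479·572847
1 = 52479·2481654 − 204685·636269
1 = −204685·3117923 + 257164·2481654
So 2481654·257164 ≡ 1 (mod 3117923).

257164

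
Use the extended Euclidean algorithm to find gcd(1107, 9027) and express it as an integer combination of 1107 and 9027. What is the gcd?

9

Repeated division:
9027 = 8×1107 + 171
1107 = 6×171 + 81
171 = 2×81 + 9
81 = 9×9 + 0
gcd(1107, 9027) = 9.
Back-substituting:
9 = 171 − 2·81
9 = −2·1107 + 13·171
9 = 13·9027 − 106·1107
So 9 = (13)·9027 + (-106)·1107.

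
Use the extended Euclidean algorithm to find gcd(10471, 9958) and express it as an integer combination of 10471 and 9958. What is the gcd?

1

Repeated division:
10471 = 1*9958 + 513
9958 = 19*513 + 211
513 = 2*211 + 91
211 = 2*91 + 29
91 = 3*29 + 4
29 = 7*4 + 1
4 = 4*1 + 0
gcd(10471, 9958) = 1.
Express as a combination:
1 = 29 − 7·4
1 = −7·91 + 22·29
1 = 22·211 − 51·91
1 = −51·513 + 124·211
1 = 124·9958 − 2407·513
1 = −2407·10471 + 2531·9958
So 1 = (-2407)·10471 + (2531)·9958.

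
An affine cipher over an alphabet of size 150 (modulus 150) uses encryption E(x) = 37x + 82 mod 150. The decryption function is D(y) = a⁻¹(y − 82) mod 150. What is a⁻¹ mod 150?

gcd(150, 37) by repeated division:
150 = 4×37 + 2
37 = 18×2 + 1
2 = 2×1 + 0
gcd = 1, so the inverse exists. Back-substitute:
1 = 37 − 18·2
1 = −18·150 + 73·37
So 37·73 ≡ 1 (mod 150).

73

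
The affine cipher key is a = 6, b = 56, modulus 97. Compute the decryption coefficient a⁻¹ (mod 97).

81

gcd(97, 6) by repeated division:
97 = 16·6 + 1
6 = 6·1 + 0
Since gcd(6, 97) = 1, back-substitute to write 1 as a combination:
1 = 97 − 16·6
So 6·(-16) ≡ 1 (mod 97), and -16 ≡ 81 (mod 97).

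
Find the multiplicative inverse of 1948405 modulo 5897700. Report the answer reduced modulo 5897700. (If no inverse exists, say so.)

Compute gcd(1948405, 5897700):
5897700 = 3×1948405 + 52485
1948405 = 37×52485 + 6460
52485 = 8×6460 + 805
6460 = 8×805 + 20
805 = 40×20 + 5
20 = 4×5 + 0
Since gcd = 5 > 1, 1948405 is not a unit mod 5897700.

no inverse exists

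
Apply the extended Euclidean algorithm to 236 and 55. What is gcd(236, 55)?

Euclidean algorithm:
236 = 4×55 + 16
55 = 3×16 + 7
16 = 2×7 + 2
7 = 3×2 + 1
2 = 2×1 + 0
gcd(236, 55) = 1.
Working backward:
1 = 7 − 3·2
1 = −3·16 + 7·7
1 = 7·55 − 24·16
1 = −24·236 + 103·55
So 1 = (-24)·236 + (103)·55.

1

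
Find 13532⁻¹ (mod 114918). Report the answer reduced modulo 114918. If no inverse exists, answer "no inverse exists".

Euclidean algorithm on 114918, 13532:
114918 = 8×13532 + 6662
13532 = 2×6662 + 208
6662 = 32×208 + 6
208 = 34×6 + 4
6 = 1×4 + 2
4 = 2×2 + 0
Since gcd = 2 > 1, 13532 is not a unit mod 114918.

no inverse exists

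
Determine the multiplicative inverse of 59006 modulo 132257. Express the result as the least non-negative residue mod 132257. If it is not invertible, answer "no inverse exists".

Extended Euclidean algorithm:
132257 = 2·59006 + 14245
59006 = 4·14245 + 2026
14245 = 7·2026 + 63
2026 = 32·63 + 10
63 = 6·10 + 3
10 = 3·3 + 1
3 = 3·1 + 0
Since gcd(59006, 132257) = 1, back-substitute to write 1 as a combination:
1 = 10 − 3·3
1 = −3·63 + 19·10
1 = 19·2026 − 611·63
1 = −611·14245 + 4296·2026
1 = 4296·59006 − 17795·14245
1 = −17795·132257 + 39886·59006
So 59006·39886 ≡ 1 (mod 132257).

39886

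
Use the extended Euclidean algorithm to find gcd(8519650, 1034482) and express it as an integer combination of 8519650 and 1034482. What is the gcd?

2

Apply Euclid's algorithm to 8519650 and 1034482:
8519650 = 8·1034482 + 243794
1034482 = 4·243794 + 59306
243794 = 4·59306 + 6570
59306 = 9·6570 + 176
6570 = 37·176 + 58
176 = 3·58 + 2
58 = 29·2 + 0
gcd(8519650, 1034482) = 2.
Express as a combination:
2 = 176 − 3·58
2 = −3·6570 + 112·176
2 = 112·59306 − 1011·6570
2 = −1011·243794 + 4156·59306
2 = 4156·1034482 − 17635·243794
2 = −17635·8519650 + 145236·1034482
So 2 = (-17635)·8519650 + (145236)·1034482.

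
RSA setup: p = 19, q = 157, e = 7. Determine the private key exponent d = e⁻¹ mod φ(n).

φ(n) = (p−1)(q−1) = 18·156 = 2808.
Need d with 7·d ≡ 1 (mod 2808). Apply the extended Euclidean algorithm:
2808 = 401×7 + 1
7 = 7×1 + 0
Back-substitute:
1 = 2808 − 401·7
So 7·(-401) ≡ 1 (mod 2808), hence d ≡ -401 ≡ 2407 (mod 2808).

2407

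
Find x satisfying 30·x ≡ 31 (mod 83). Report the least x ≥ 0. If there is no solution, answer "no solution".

37

First find gcd(30, 83):
83 = 2·30 + 23
30 = 1·23 + 7
23 = 3·7 + 2
7 = 3·2 + 1
2 = 2·1 + 0
gcd = 1, so a unique solution mod 83 exists.
Back-substitute for the Bézout coefficients:
1 = 7 − 3·2
1 = −3·23 + 10·7
1 = 10·30 − 13·23
1 = −13·83 + 36·30
So 30·(36) ≡ 1 (mod 83), giving 30⁻¹ ≡ 36.
x ≡ 30⁻¹·31 ≡ 36·31 ≡ 37 (mod 83).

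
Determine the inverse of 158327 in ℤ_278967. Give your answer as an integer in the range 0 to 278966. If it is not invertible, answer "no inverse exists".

no inverse exists

Compute gcd(158327, 278967):
278967 = 1×158327 + 120640
158327 = 1×120640 + 37687
120640 = 3×37687 + 7579
37687 = 4×7579 + 7371
7579 = 1×7371 + 208
7371 = 35×208 + 91
208 = 2×91 + 26
91 = 3×26 + 13
26 = 2×13 + 0
Since gcd = 13 > 1, 158327 is not a unit mod 278967.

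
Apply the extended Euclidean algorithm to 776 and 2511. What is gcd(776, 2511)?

Repeated division:
2511 = 3×776 + 183
776 = 4×183 + 44
183 = 4×44 + 7
44 = 6×7 + 2
7 = 3×2 + 1
2 = 2×1 + 0
gcd(776, 2511) = 1.
Back-substituting:
1 = 7 − 3·2
1 = −3·44 + 19·7
1 = 19·183 − 79·44
1 = −79·776 + 335·183
1 = 335·2511 − 1084·776
So 1 = (335)·2511 + (-1084)·776.

1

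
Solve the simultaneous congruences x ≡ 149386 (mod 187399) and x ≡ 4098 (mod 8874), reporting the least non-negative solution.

359205870

Write x = 149386 + 187399·k. Then 187399·k ≡ 4098 − 149386 ≡ 5570 (mod 8874).
Need 187399⁻¹ mod 8874. Extended Euclid on (8874, 1045):
8874 = 8*1045 + 514
1045 = 2*514 + 17
514 = 30*17 + 4
17 = 4*4 + 1
4 = 4*1 + 0
Back-substitute:
1 = 17 − 4·4
1 = −4·514 + 121·17
1 = 121·1045 − 246·514
1 = −246·8874 + 2089·1045
187399⁻¹ ≡ 2089 (mod 8874), so k ≡ 2089·5570 ≡ 1916 (mod 8874).
x = 149386 + 187399·1916 = 359205870.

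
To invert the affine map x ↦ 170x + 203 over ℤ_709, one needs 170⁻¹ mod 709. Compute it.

171

Apply the Euclidean algorithm to 709 and 170:
709 = 4×170 + 29
170 = 5×29 + 25
29 = 1×25 + 4
25 = 6×4 + 1
4 = 4×1 + 0
gcd = 1, so the inverse exists. Back-substitute:
1 = 25 − 6·4
1 = −6·29 + 7·25
1 = 7·170 − 41·29
1 = −41·709 + 171·170
So 170·171 ≡ 1 (mod 709).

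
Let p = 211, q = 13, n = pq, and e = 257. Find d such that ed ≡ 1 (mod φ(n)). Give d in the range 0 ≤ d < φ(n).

φ(n) = (p−1)(q−1) = 210·12 = 2520.
Need d with 257·d ≡ 1 (mod 2520). Apply the extended Euclidean algorithm:
2520 = 9×257 + 207
257 = 1×207 + 50
207 = 4×50 + 7
50 = 7×7 + 1
7 = 7×1 + 0
Back-substitute:
1 = 50 − 7·7
1 = −7·207 + 29·50
1 = 29·257 − 36·207
1 = −36·2520 + 353·257
So 257·353 ≡ 1 (mod 2520), hence d = 353.

353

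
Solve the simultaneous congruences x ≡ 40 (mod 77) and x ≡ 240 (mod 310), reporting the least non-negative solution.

Write x = 40 + 77·k. Then 77·k ≡ 240 − 40 ≡ 200 (mod 310).
Need 77⁻¹ mod 310. Extended Euclid on (310, 77):
310 = 4*77 + 2
77 = 38*2 + 1
2 = 2*1 + 0
Back-substitute:
1 = 77 − 38·2
1 = −38·310 + 153·77
77⁻¹ ≡ 153 (mod 310), so k ≡ 153·200 ≡ 220 (mod 310).
x = 40 + 77·220 = 16980.

16980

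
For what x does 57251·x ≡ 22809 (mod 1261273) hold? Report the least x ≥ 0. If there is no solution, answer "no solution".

First find gcd(57251, 1261273):
1261273 = 22*57251 + 1751
57251 = 32*1751 + 1219
1751 = 1*1219 + 532
1219 = 2*532 + 155
532 = 3*155 + 67
155 = 2*67 + 21
67 = 3*21 + 4
21 = 5*4 + 1
4 = 4*1 + 0
gcd = 1, so a unique solution mod 1261273 exists.
Back-substitute for the Bézout coefficients:
1 = 21 − 5·4
1 = −5·67 + 16·21
1 = 16·155 − 37·67
1 = −37·532 + 127·155
1 = 127·1219 − 291·532
1 = −291·1751 + 418·1219
1 = 418·57251 − 13667·1751
1 = −13667·1261273 + 301092·57251
So 57251·(301092) ≡ 1 (mod 1261273), giving 57251⁻¹ ≡ 301092.
x ≡ 57251⁻¹·22809 ≡ 301092·22809 ≡ 1237216 (mod 1261273).

1237216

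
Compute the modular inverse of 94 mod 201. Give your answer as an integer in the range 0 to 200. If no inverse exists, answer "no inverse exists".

139

Extended Euclidean algorithm:
201 = 2*94 + 13
94 = 7*13 + 3
13 = 4*3 + 1
3 = 3*1 + 0
Since gcd(94, 201) = 1, back-substitute to write 1 as a combination:
1 = 13 − 4·3
1 = −4·94 + 29·13
1 = 29·201 − 62·94
So 94·(-62) ≡ 1 (mod 201), and -62 ≡ 139 (mod 201).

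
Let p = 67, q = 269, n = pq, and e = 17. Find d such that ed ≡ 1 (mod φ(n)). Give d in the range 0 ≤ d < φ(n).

2081

φ(n) = (p−1)(q−1) = 66·268 = 17688.
Need d with 17·d ≡ 1 (mod 17688). Apply the extended Euclidean algorithm:
17688 = 1040*17 + 8
17 = 2*8 + 1
8 = 8*1 + 0
Back-substitute:
1 = 17 − 2·8
1 = −2·17688 + 2081·17
So 17·2081 ≡ 1 (mod 17688), hence d = 2081.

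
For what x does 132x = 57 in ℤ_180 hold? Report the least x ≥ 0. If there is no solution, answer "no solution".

no solution

gcd(132, 180):
180 = 1×132 + 48
132 = 2×48 + 36
48 = 1×36 + 12
36 = 3×12 + 0
gcd = 12, but 12 ∤ 57, so the congruence has no solution.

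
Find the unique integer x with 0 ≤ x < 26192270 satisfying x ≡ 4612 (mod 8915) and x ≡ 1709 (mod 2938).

10640207

Write x = 4612 + 8915·k. Then 8915·k ≡ 1709 − 4612 ≡ 35 (mod 2938).
Need 8915⁻¹ mod 2938. Extended Euclid on (2938, 101):
2938 = 29×101 + 9
101 = 11×9 + 2
9 = 4×2 + 1
2 = 2×1 + 0
Back-substitute:
1 = 9 − 4·2
1 = −4·101 + 45·9
1 = 45·2938 − 1309·101
8915⁻¹ ≡ 1629 (mod 2938), so k ≡ 1629·35 ≡ 1193 (mod 2938).
x = 4612 + 8915·1193 = 10640207.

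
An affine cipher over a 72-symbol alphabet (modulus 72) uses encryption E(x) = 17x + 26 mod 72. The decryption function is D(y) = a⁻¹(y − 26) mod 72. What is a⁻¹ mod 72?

Extended Euclidean algorithm:
72 = 4×17 + 4
17 = 4×4 + 1
4 = 4×1 + 0
Since gcd(17, 72) = 1, back-substitute to write 1 as a combination:
1 = 17 − 4·4
1 = −4·72 + 17·17
So 17·17 ≡ 1 (mod 72).

17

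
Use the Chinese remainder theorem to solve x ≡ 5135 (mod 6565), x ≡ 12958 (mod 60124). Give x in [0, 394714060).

Write x = 5135 + 6565·k. Then 6565·k ≡ 12958 − 5135 ≡ 7823 (mod 60124).
Need 6565⁻¹ mod 60124. Extended Euclid on (60124, 6565):
60124 = 9*6565 + 1039
6565 = 6*1039 + 331
1039 = 3*331 + 46
331 = 7*46 + 9
46 = 5*9 + 1
9 = 9*1 + 0
Back-substitute:
1 = 46 − 5·9
1 = −5·331 + 36·46
1 = 36·1039 − 113·331
1 = −113·6565 + 714·1039
1 = 714·60124 − 6539·6565
6565⁻¹ ≡ 53585 (mod 60124), so k ≡ 53585·7823 ≡ 10927 (mod 60124).
x = 5135 + 6565·10927 = 71740890.

71740890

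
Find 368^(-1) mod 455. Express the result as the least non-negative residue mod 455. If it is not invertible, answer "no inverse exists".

Run Euclid on (455, 368):
455 = 1·368 + 87
368 = 4·87 + 20
87 = 4·20 + 7
20 = 2·7 + 6
7 = 1·6 + 1
6 = 6·1 + 0
gcd = 1, so the inverse exists. Back-substitute:
1 = 7 − 6
1 = −20 + 3·7
1 = 3·87 − 13·20
1 = −13·368 + 55·87
1 = 55·455 − 68·368
Thus 368·(-68) ≡ 1 (mod 455); reducing, -68 mod 455 = 387.

387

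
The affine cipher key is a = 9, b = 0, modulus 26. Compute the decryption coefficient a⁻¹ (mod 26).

Run Euclid on (26, 9):
26 = 2×9 + 8
9 = 1×8 + 1
8 = 8×1 + 0
The gcd is 1. Working backward:
1 = 9 − 8
1 = −26 + 3·9
So 9·3 ≡ 1 (mod 26).

3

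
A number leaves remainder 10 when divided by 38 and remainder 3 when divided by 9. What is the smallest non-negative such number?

Write x = 10 + 38·k. Then 38·k ≡ 3 − 10 ≡ 2 (mod 9).
Need 38⁻¹ mod 9. Extended Euclid on (9, 2):
9 = 4*2 + 1
2 = 2*1 + 0
Back-substitute:
1 = 9 − 4·2
38⁻¹ ≡ 5 (mod 9), so k ≡ 5·2 ≡ 1 (mod 9).
x = 10 + 38·1 = 48.

48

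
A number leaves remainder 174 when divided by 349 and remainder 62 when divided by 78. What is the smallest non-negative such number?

Write x = 174 + 349·k. Then 349·k ≡ 62 − 174 ≡ 44 (mod 78).
Need 349⁻¹ mod 78. Extended Euclid on (78, 37):
78 = 2×37 + 4
37 = 9×4 + 1
4 = 4×1 + 0
Back-substitute:
1 = 37 − 9·4
1 = −9·78 + 19·37
349⁻¹ ≡ 19 (mod 78), so k ≡ 19·44 ≡ 56 (mod 78).
x = 174 + 349·56 = 19718.

19718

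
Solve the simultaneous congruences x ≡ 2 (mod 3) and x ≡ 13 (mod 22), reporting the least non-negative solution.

35

Write x = 2 + 3·k. Then 3·k ≡ 13 − 2 ≡ 11 (mod 22).
Need 3⁻¹ mod 22. Extended Euclid on (22, 3):
22 = 7×3 + 1
3 = 3×1 + 0
Back-substitute:
1 = 22 − 7·3
3⁻¹ ≡ 15 (mod 22), so k ≡ 15·11 ≡ 11 (mod 22).
x = 2 + 3·11 = 35.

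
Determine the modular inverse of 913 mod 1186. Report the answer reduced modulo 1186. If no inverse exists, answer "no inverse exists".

gcd(1186, 913) by repeated division:
1186 = 1×913 + 273
913 = 3×273 + 94
273 = 2×94 + 85
94 = 1×85 + 9
85 = 9×9 + 4
9 = 2×4 + 1
4 = 4×1 + 0
The gcd is 1. Working backward:
1 = 9 − 2·4
1 = −2·85 + 19·9
1 = 19·94 − 21·85
1 = −21·273 + 61·94
1 = 61·913 − 204·273
1 = −204·1186 + 265·913
So 913·265 ≡ 1 (mod 1186).

265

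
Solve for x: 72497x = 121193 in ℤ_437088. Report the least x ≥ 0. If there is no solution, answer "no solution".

First find gcd(72497, 437088):
437088 = 6*72497 + 2106
72497 = 34*2106 + 893
2106 = 2*893 + 320
893 = 2*320 + 253
320 = 1*253 + 67
253 = 3*67 + 52
67 = 1*52 + 15
52 = 3*15 + 7
15 = 2*7 + 1
7 = 7*1 + 0
gcd = 1, so a unique solution mod 437088 exists.
Back-substitute for the Bézout coefficients:
1 = 15 − 2·7
1 = −2·52 + 7·15
1 = 7·67 − 9·52
1 = −9·253 + 34·67
1 = 34·320 − 43·253
1 = −43·893 + 120·320
1 = 120·2106 − 283·893
1 = −283·72497 + 9742·2106
1 = 9742·437088 − 58735·72497
So 72497·(-58735) ≡ 1 (mod 437088), giving 72497⁻¹ ≡ 378353.
x ≡ 72497⁻¹·121193 ≡ 378353·121193 ≡ 144313 (mod 437088).

144313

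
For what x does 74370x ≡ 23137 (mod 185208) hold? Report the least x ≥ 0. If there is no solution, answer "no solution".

gcd(74370, 185208):
185208 = 2×74370 + 36468
74370 = 2×36468 + 1434
36468 = 25×1434 + 618
1434 = 2×618 + 198
618 = 3×198 + 24
198 = 8×24 + 6
24 = 4×6 + 0
gcd = 6, but 6 ∤ 23137, so the congruence has no solution.

no solution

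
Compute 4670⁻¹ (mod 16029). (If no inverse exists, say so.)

Apply the Euclidean algorithm to 16029 and 4670:
16029 = 3×4670 + 2019
4670 = 2×2019 + 632
2019 = 3×632 + 123
632 = 5×123 + 17
123 = 7×17 + 4
17 = 4×4 + 1
4 = 4×1 + 0
Since gcd(4670, 16029) = 1, back-substitute to write 1 as a combination:
1 = 17 − 4·4
1 = −4·123 + 29·17
1 = 29·632 − 149·123
1 = −149·2019 + 476·632
1 = 476·4670 − 1101·2019
1 = −1101·16029 + 3779·4670
So 4670·3779 ≡ 1 (mod 16029).

3779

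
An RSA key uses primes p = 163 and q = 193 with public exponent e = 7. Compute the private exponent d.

8887

φ(n) = (p−1)(q−1) = 162·192 = 31104.
Need d with 7·d ≡ 1 (mod 31104). Apply the extended Euclidean algorithm:
31104 = 4443·7 + 3
7 = 2·3 + 1
3 = 3·1 + 0
Back-substitute:
1 = 7 − 2·3
1 = −2·31104 + 8887·7
So 7·8887 ≡ 1 (mod 31104), hence d = 8887.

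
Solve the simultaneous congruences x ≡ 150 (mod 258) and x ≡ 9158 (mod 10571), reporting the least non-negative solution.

2313636

Write x = 150 + 258·k. Then 258·k ≡ 9158 − 150 ≡ 9008 (mod 10571).
Need 258⁻¹ mod 10571. Extended Euclid on (10571, 258):
10571 = 40*258 + 251
258 = 1*251 + 7
251 = 35*7 + 6
7 = 1*6 + 1
6 = 6*1 + 0
Back-substitute:
1 = 7 − 6
1 = −251 + 36·7
1 = 36·258 − 37·251
1 = −37·10571 + 1516·258
258⁻¹ ≡ 1516 (mod 10571), so k ≡ 1516·9008 ≡ 8967 (mod 10571).
x = 150 + 258·8967 = 2313636.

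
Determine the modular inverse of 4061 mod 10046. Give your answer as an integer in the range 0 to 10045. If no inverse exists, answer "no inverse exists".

7169

Extended Euclidean algorithm:
10046 = 2×4061 + 1924
4061 = 2×1924 + 213
1924 = 9×213 + 7
213 = 30×7 + 3
7 = 2×3 + 1
3 = 3×1 + 0
Since gcd(4061, 10046) = 1, back-substitute to write 1 as a combination:
1 = 7 − 2·3
1 = −2·213 + 61·7
1 = 61·1924 − 551·213
1 = −551·4061 + 1163·1924
1 = 1163·10046 − 2877·4061
Hence 4061⁻¹ ≡ -2877 ≡ 7169 (mod 10046).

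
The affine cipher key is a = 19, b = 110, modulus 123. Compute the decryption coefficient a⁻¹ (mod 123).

gcd(123, 19) by repeated division:
123 = 6×19 + 9
19 = 2×9 + 1
9 = 9×1 + 0
The gcd is 1. Working backward:
1 = 19 − 2·9
1 = −2·123 + 13·19
So 19·13 ≡ 1 (mod 123).

13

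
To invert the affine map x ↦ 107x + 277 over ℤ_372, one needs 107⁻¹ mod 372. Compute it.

gcd(372, 107) by repeated division:
372 = 3*107 + 51
107 = 2*51 + 5
51 = 10*5 + 1
5 = 5*1 + 0
The gcd is 1. Working backward:
1 = 51 − 10·5
1 = −10·107 + 21·51
1 = 21·372 − 73·107
Thus 107·(-73) ≡ 1 (mod 372); reducing, -73 mod 372 = 299.

299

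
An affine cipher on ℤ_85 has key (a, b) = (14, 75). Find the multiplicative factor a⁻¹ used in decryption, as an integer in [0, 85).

79

Extended Euclidean algorithm:
85 = 6×14 + 1
14 = 14×1 + 0
gcd = 1, so the inverse exists. Back-substitute:
1 = 85 − 6·14
Hence 14⁻¹ ≡ -6 ≡ 79 (mod 85).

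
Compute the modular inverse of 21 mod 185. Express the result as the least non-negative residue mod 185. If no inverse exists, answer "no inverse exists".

141

Run Euclid on (185, 21):
185 = 8*21 + 17
21 = 1*17 + 4
17 = 4*4 + 1
4 = 4*1 + 0
Since gcd(21, 185) = 1, back-substitute to write 1 as a combination:
1 = 17 − 4·4
1 = −4·21 + 5·17
1 = 5·185 − 44·21
So 21·(-44) ≡ 1 (mod 185), and -44 ≡ 141 (mod 185).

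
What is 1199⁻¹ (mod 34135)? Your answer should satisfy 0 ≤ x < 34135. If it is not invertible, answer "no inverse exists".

gcd(34135, 1199) by repeated division:
34135 = 28×1199 + 563
1199 = 2×563 + 73
563 = 7×73 + 52
73 = 1×52 + 21
52 = 2×21 + 10
21 = 2×10 + 1
10 = 10×1 + 0
The gcd is 1. Working backward:
1 = 21 − 2·10
1 = −2·52 + 5·21
1 = 5·73 − 7·52
1 = −7·563 + 54·73
1 = 54·1199 − 115·563
1 = −115·34135 + 3274·1199
So 1199·3274 ≡ 1 (mod 34135).

3274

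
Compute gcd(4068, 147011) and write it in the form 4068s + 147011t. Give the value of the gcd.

1

Repeated division:
147011 = 36*4068 + 563
4068 = 7*563 + 127
563 = 4*127 + 55
127 = 2*55 + 17
55 = 3*17 + 4
17 = 4*4 + 1
4 = 4*1 + 0
gcd(4068, 147011) = 1.
Express as a combination:
1 = 17 − 4·4
1 = −4·55 + 13·17
1 = 13·127 − 30·55
1 = −30·563 + 133·127
1 = 133·4068 − 961·563
1 = −961·147011 + 34729·4068
So 1 = (-961)·147011 + (34729)·4068.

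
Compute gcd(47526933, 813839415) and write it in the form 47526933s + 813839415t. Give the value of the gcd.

Repeated division:
813839415 = 17×47526933 + 5881554
47526933 = 8×5881554 + 474501
5881554 = 12×474501 + 187542
474501 = 2×187542 + 99417
187542 = 1×99417 + 88125
99417 = 1×88125 + 11292
88125 = 7×11292 + 9081
11292 = 1×9081 + 2211
9081 = 4×2211 + 237
2211 = 9×237 + 78
237 = 3×78 + 3
78 = 26×3 + 0
gcd(47526933, 813839415) = 3.
Express as a combination:
3 = 237 − 3·78
3 = −3·2211 + 28·237
3 = 28·9081 − 115·2211
3 = −115·11292 + 143·9081
3 = 143·88125 − 1116·11292
3 = −1116·99417 + 1259·88125
3 = 1259·187542 − 2375·99417
3 = −2375·474501 + 6009·187542
3 = 6009·5881554 − 74483·474501
3 = −74483·47526933 + 601873·5881554
3 = 601873·813839415 − 10306324·47526933
So 3 = (601873)·813839415 + (-10306324)·47526933.

3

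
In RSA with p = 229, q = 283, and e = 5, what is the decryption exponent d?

51437

φ(n) = (p−1)(q−1) = 228·282 = 64296.
Need d with 5·d ≡ 1 (mod 64296). Apply the extended Euclidean algorithm:
64296 = 12859·5 + 1
5 = 5·1 + 0
Back-substitute:
1 = 64296 − 12859·5
So 5·(-12859) ≡ 1 (mod 64296), hence d ≡ -12859 ≡ 51437 (mod 64296).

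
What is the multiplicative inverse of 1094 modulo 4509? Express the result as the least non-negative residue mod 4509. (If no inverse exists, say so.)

gcd(4509, 1094) by repeated division:
4509 = 4*1094 + 133
1094 = 8*133 + 30
133 = 4*30 + 13
30 = 2*13 + 4
13 = 3*4 + 1
4 = 4*1 + 0
The gcd is 1. Working backward:
1 = 13 − 3·4
1 = −3·30 + 7·13
1 = 7·133 − 31·30
1 = −31·1094 + 255·133
1 = 255·4509 − 1051·1094
So 1094·(-1051) ≡ 1 (mod 4509), and -1051 ≡ 3458 (mod 4509).

3458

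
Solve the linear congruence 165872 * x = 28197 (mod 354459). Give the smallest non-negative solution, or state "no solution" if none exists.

no solution

gcd(165872, 354459):
354459 = 2×165872 + 22715
165872 = 7×22715 + 6867
22715 = 3×6867 + 2114
6867 = 3×2114 + 525
2114 = 4×525 + 14
525 = 37×14 + 7
14 = 2×7 + 0
gcd = 7, but 7 ∤ 28197, so the congruence has no solution.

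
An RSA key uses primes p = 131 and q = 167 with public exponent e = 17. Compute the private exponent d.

15233

φ(n) = (p−1)(q−1) = 130·166 = 21580.
Need d with 17·d ≡ 1 (mod 21580). Apply the extended Euclidean algorithm:
21580 = 1269*17 + 7
17 = 2*7 + 3
7 = 2*3 + 1
3 = 3*1 + 0
Back-substitute:
1 = 7 − 2·3
1 = −2·17 + 5·7
1 = 5·21580 − 6347·17
So 17·(-6347) ≡ 1 (mod 21580), hence d ≡ -6347 ≡ 15233 (mod 21580).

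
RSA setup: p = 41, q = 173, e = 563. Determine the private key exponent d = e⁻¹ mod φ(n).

4827

φ(n) = (p−1)(q−1) = 40·172 = 6880.
Need d with 563·d ≡ 1 (mod 6880). Apply the extended Euclidean algorithm:
6880 = 12*563 + 124
563 = 4*124 + 67
124 = 1*67 + 57
67 = 1*57 + 10
57 = 5*10 + 7
10 = 1*7 + 3
7 = 2*3 + 1
3 = 3*1 + 0
Back-substitute:
1 = 7 − 2·3
1 = −2·10 + 3·7
1 = 3·57 − 17·10
1 = −17·67 + 20·57
1 = 20·124 − 37·67
1 = −37·563 + 168·124
1 = 168·6880 − 2053·563
So 563·(-2053) ≡ 1 (mod 6880), hence d ≡ -2053 ≡ 4827 (mod 6880).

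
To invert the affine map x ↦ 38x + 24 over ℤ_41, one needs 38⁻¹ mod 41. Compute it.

27

Run Euclid on (41, 38):
41 = 1×38 + 3
38 = 12×3 + 2
3 = 1×2 + 1
2 = 2×1 + 0
Since gcd(38, 41) = 1, back-substitute to write 1 as a combination:
1 = 3 − 2
1 = −38 + 13·3
1 = 13·41 − 14·38
Thus 38·(-14) ≡ 1 (mod 41); reducing, -14 mod 41 = 27.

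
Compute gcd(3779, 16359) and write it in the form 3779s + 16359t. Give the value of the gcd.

Apply Euclid's algorithm to 16359 and 3779:
16359 = 4*3779 + 1243
3779 = 3*1243 + 50
1243 = 24*50 + 43
50 = 1*43 + 7
43 = 6*7 + 1
7 = 7*1 + 0
gcd(3779, 16359) = 1.
Back-substituting:
1 = 43 − 6·7
1 = −6·50 + 7·43
1 = 7·1243 − 174·50
1 = −174·3779 + 529·1243
1 = 529·16359 − 2290·3779
So 1 = (529)·16359 + (-2290)·3779.

1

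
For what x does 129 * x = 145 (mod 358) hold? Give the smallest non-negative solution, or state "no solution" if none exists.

15

First find gcd(129, 358):
358 = 2·129 + 100
129 = 1·100 + 29
100 = 3·29 + 13
29 = 2·13 + 3
13 = 4·3 + 1
3 = 3·1 + 0
gcd = 1, so a unique solution mod 358 exists.
Back-substitute for the Bézout coefficients:
1 = 13 − 4·3
1 = −4·29 + 9·13
1 = 9·100 − 31·29
1 = −31·129 + 40·100
1 = 40·358 − 111·129
So 129·(-111) ≡ 1 (mod 358), giving 129⁻¹ ≡ 247.
x ≡ 129⁻¹·145 ≡ 247·145 ≡ 15 (mod 358).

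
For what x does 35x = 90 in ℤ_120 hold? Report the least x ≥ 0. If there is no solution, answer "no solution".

6

First find gcd(35, 120):
120 = 3×35 + 15
35 = 2×15 + 5
15 = 3×5 + 0
gcd = 5 and 5 | 90, so solutions exist. Divide through by 5: 7x ≡ 18 (mod 24).
Now find 7⁻¹ mod 24:
24 = 3×7 + 3
7 = 2×3 + 1
3 = 3×1 + 0
Back-substitute:
1 = 7 − 2·3
1 = −2·24 + 7·7
So 7⁻¹ ≡ 7 (mod 24).
Then x ≡ 7·18 ≡ 6 (mod 24); the smallest non-negative solution is x = 6.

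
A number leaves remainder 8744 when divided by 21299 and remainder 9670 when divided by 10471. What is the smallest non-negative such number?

206843333

Write x = 8744 + 21299·k. Then 21299·k ≡ 9670 − 8744 ≡ 926 (mod 10471).
Need 21299⁻¹ mod 10471. Extended Euclid on (10471, 357):
10471 = 29*357 + 118
357 = 3*118 + 3
118 = 39*3 + 1
3 = 3*1 + 0
Back-substitute:
1 = 118 − 39·3
1 = −39·357 + 118·118
1 = 118·10471 − 3461·357
21299⁻¹ ≡ 7010 (mod 10471), so k ≡ 7010·926 ≡ 9711 (mod 10471).
x = 8744 + 21299·9711 = 206843333.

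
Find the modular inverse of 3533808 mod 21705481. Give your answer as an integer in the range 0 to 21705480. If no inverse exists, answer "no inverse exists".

Extended Euclidean algorithm:
21705481 = 6×3533808 + 502633
3533808 = 7×502633 + 15377
502633 = 32×15377 + 10569
15377 = 1×10569 + 4808
10569 = 2×4808 + 953
4808 = 5×953 + 43
953 = 22×43 + 7
43 = 6×7 + 1
7 = 7×1 + 0
Since gcd(3533808, 21705481) = 1, back-substitute to write 1 as a combination:
1 = 43 − 6·7
1 = −6·953 + 133·43
1 = 133·4808 − 671·953
1 = −671·10569 + 1475·4808
1 = 1475·15377 − 2146·10569
1 = −2146·502633 + 70147·15377
1 = 70147·3533808 − 493175·502633
1 = −493175·21705481 + 3029197·3533808
So 3533808·3029197 ≡ 1 (mod 21705481).

3029197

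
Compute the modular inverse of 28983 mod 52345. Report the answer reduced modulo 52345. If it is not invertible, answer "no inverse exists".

46562

gcd(52345, 28983) by repeated division:
52345 = 1×28983 + 23362
28983 = 1×23362 + 5621
23362 = 4×5621 + 878
5621 = 6×878 + 353
878 = 2×353 + 172
353 = 2×172 + 9
172 = 19×9 + 1
9 = 9×1 + 0
The gcd is 1. Working backward:
1 = 172 − 19·9
1 = −19·353 + 39·172
1 = 39·878 − 97·353
1 = −97·5621 + 621·878
1 = 621·23362 − 2581·5621
1 = −2581·28983 + 3202·23362
1 = 3202·52345 − 5783·28983
Thus 28983·(-5783) ≡ 1 (mod 52345); reducing, -5783 mod 52345 = 46562.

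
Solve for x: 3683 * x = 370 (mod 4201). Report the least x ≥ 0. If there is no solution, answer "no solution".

First find gcd(3683, 4201):
4201 = 1*3683 + 518
3683 = 7*518 + 57
518 = 9*57 + 5
57 = 11*5 + 2
5 = 2*2 + 1
2 = 2*1 + 0
gcd = 1, so a unique solution mod 4201 exists.
Back-substitute for the Bézout coefficients:
1 = 5 − 2·2
1 = −2·57 + 23·5
1 = 23·518 − 209·57
1 = −209·3683 + 1486·518
1 = 1486·4201 − 1695·3683
So 3683·(-1695) ≡ 1 (mod 4201), giving 3683⁻¹ ≡ 2506.
x ≡ 3683⁻¹·370 ≡ 2506·370 ≡ 3000 (mod 4201).

3000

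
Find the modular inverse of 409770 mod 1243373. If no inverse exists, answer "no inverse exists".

Extended Euclidean algorithm:
1243373 = 3·409770 + 14063
409770 = 29·14063 + 1943
14063 = 7·1943 + 462
1943 = 4·462 + 95
462 = 4·95 + 82
95 = 1·82 + 13
82 = 6·13 + 4
13 = 3·4 + 1
4 = 4·1 + 0
gcd = 1, so the inverse exists. Back-substitute:
1 = 13 − 3·4
1 = −3·82 + 19·13
1 = 19·95 − 22·82
1 = −22·462 + 107·95
1 = 107·1943 − 450·462
1 = −450·14063 + 3257·1943
1 = 3257·409770 − 94903·14063
1 = −94903·1243373 + 287966·409770
So 409770·287966 ≡ 1 (mod 1243373).

287966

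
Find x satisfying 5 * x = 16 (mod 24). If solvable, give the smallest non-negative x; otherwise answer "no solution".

8

First find gcd(5, 24):
24 = 4·5 + 4
5 = 1·4 + 1
4 = 4·1 + 0
gcd = 1, so a unique solution mod 24 exists.
Back-substitute for the Bézout coefficients:
1 = 5 − 4
1 = −24 + 5·5
So 5·(5) ≡ 1 (mod 24), giving 5⁻¹ ≡ 5.
x ≡ 5⁻¹·16 ≡ 5·16 ≡ 8 (mod 24).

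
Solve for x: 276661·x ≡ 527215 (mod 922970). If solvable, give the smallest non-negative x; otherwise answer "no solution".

55895

First find gcd(276661, 922970):
922970 = 3·276661 + 92987
276661 = 2·92987 + 90687
92987 = 1·90687 + 2300
90687 = 39·2300 + 987
2300 = 2·987 + 326
987 = 3·326 + 9
326 = 36·9 + 2
9 = 4·2 + 1
2 = 2·1 + 0
gcd = 1, so a unique solution mod 922970 exists.
Back-substitute for the Bézout coefficients:
1 = 9 − 4·2
1 = −4·326 + 145·9
1 = 145·987 − 439·326
1 = −439·2300 + 1023·987
1 = 1023·90687 − 40336·2300
1 = −40336·92987 + 41359·90687
1 = 41359·276661 − 123054·92987
1 = −123054·922970 + 410521·276661
So 276661·(410521) ≡ 1 (mod 922970), giving 276661⁻¹ ≡ 410521.
x ≡ 276661⁻¹·527215 ≡ 410521·527215 ≡ 55895 (mod 922970).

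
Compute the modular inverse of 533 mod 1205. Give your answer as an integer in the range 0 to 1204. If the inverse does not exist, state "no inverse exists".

Apply the Euclidean algorithm to 1205 and 533:
1205 = 2*533 + 139
533 = 3*139 + 116
139 = 1*116 + 23
116 = 5*23 + 1
23 = 23*1 + 0
Since gcd(533, 1205) = 1, back-substitute to write 1 as a combination:
1 = 116 − 5·23
1 = −5·139 + 6·116
1 = 6·533 − 23·139
1 = −23·1205 + 52·533
So 533·52 ≡ 1 (mod 1205).

52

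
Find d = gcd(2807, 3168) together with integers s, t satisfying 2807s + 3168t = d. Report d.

1

Apply Euclid's algorithm to 3168 and 2807:
3168 = 1*2807 + 361
2807 = 7*361 + 280
361 = 1*280 + 81
280 = 3*81 + 37
81 = 2*37 + 7
37 = 5*7 + 2
7 = 3*2 + 1
2 = 2*1 + 0
gcd(2807, 3168) = 1.
Working backward:
1 = 7 − 3·2
1 = −3·37 + 16·7
1 = 16·81 − 35·37
1 = −35·280 + 121·81
1 = 121·361 − 156·280
1 = −156·2807 + 1213·361
1 = 1213·3168 − 1369·2807
So 1 = (1213)·3168 + (-1369)·2807.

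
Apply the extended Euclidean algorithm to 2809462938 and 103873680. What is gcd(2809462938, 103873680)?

6

Repeated division:
2809462938 = 27*103873680 + 4873578
103873680 = 21*4873578 + 1528542
4873578 = 3*1528542 + 287952
1528542 = 5*287952 + 88782
287952 = 3*88782 + 21606
88782 = 4*21606 + 2358
21606 = 9*2358 + 384
2358 = 6*384 + 54
384 = 7*54 + 6
54 = 9*6 + 0
gcd(2809462938, 103873680) = 6.
Express as a combination:
6 = 384 − 7·54
6 = −7·2358 + 43·384
6 = 43·21606 − 394·2358
6 = −394·88782 + 1619·21606
6 = 1619·287952 − 5251·88782
6 = −5251·1528542 + 27874·287952
6 = 27874·4873578 − 88873·1528542
6 = −88873·103873680 + 1894207·4873578
6 = 1894207·2809462938 − 51232462·103873680
So 6 = (1894207)·2809462938 + (-51232462)·103873680.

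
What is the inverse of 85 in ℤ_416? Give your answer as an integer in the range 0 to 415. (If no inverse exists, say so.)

gcd(416, 85) by repeated division:
416 = 4·85 + 76
85 = 1·76 + 9
76 = 8·9 + 4
9 = 2·4 + 1
4 = 4·1 + 0
The gcd is 1. Working backward:
1 = 9 − 2·4
1 = −2·76 + 17·9
1 = 17·85 − 19·76
1 = −19·416 + 93·85
So 85·93 ≡ 1 (mod 416).

93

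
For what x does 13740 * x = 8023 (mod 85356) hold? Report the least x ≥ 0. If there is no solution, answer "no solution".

no solution

gcd(13740, 85356):
85356 = 6*13740 + 2916
13740 = 4*2916 + 2076
2916 = 1*2076 + 840
2076 = 2*840 + 396
840 = 2*396 + 48
396 = 8*48 + 12
48 = 4*12 + 0
gcd = 12, but 12 ∤ 8023, so the congruence has no solution.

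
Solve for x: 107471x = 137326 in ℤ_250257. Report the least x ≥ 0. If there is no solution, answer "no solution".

First find gcd(107471, 250257):
250257 = 2*107471 + 35315
107471 = 3*35315 + 1526
35315 = 23*1526 + 217
1526 = 7*217 + 7
217 = 31*7 + 0
gcd = 7 and 7 | 137326, so solutions exist. Divide through by 7: 15353x ≡ 19618 (mod 35751).
Now find 15353⁻¹ mod 35751:
35751 = 2×15353 + 5045
15353 = 3×5045 + 218
5045 = 23×218 + 31
218 = 7×31 + 1
31 = 31×1 + 0
Back-substitute:
1 = 218 − 7·31
1 = −7·5045 + 162·218
1 = 162·15353 − 493·5045
1 = −493·35751 + 1148·15353
So 15353⁻¹ ≡ 1148 (mod 35751).
Then x ≡ 1148·19618 ≡ 34085 (mod 35751); the smallest non-negative solution is x = 34085.

34085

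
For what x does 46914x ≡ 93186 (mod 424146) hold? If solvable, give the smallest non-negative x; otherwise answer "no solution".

First find gcd(46914, 424146):
424146 = 9·46914 + 1920
46914 = 24·1920 + 834
1920 = 2·834 + 252
834 = 3·252 + 78
252 = 3·78 + 18
78 = 4·18 + 6
18 = 3·6 + 0
gcd = 6 and 6 | 93186, so solutions exist. Divide through by 6: 7819x ≡ 15531 (mod 70691).
Now find 7819⁻¹ mod 70691:
70691 = 9·7819 + 320
7819 = 24·320 + 139
320 = 2·139 + 42
139 = 3·42 + 13
42 = 3·13 + 3
13 = 4·3 + 1
3 = 3·1 + 0
Back-substitute:
1 = 13 − 4·3
1 = −4·42 + 13·13
1 = 13·139 − 43·42
1 = −43·320 + 99·139
1 = 99·7819 − 2419·320
1 = −2419·70691 + 21870·7819
So 7819⁻¹ ≡ 21870 (mod 70691).
Then x ≡ 21870·15531 ≡ 63406 (mod 70691); the smallest non-negative solution is x = 63406.

63406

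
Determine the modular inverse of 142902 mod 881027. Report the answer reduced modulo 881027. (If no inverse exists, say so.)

672401

Apply the Euclidean algorithm to 881027 and 142902:
881027 = 6×142902 + 23615
142902 = 6×23615 + 1212
23615 = 19×1212 + 587
1212 = 2×587 + 38
587 = 15×38 + 17
38 = 2×17 + 4
17 = 4×4 + 1
4 = 4×1 + 0
gcd = 1, so the inverse exists. Back-substitute:
1 = 17 − 4·4
1 = −4·38 + 9·17
1 = 9·587 − 139·38
1 = −139·1212 + 287·587
1 = 287·23615 − 5592·1212
1 = −5592·142902 + 33839·23615
1 = 33839·881027 − 208626·142902
So 142902·(-208626) ≡ 1 (mod 881027), and -208626 ≡ 672401 (mod 881027).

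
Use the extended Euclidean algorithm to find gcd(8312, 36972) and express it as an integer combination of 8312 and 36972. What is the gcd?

Euclidean algorithm:
36972 = 4·8312 + 3724
8312 = 2·3724 + 864
3724 = 4·864 + 268
864 = 3·268 + 60
268 = 4·60 + 28
60 = 2·28 + 4
28 = 7·4 + 0
gcd(8312, 36972) = 4.
Working backward:
4 = 60 − 2·28
4 = −2·268 + 9·60
4 = 9·864 − 29·268
4 = −29·3724 + 125·864
4 = 125·8312 − 279·3724
4 = −279·36972 + 1241·8312
So 4 = (-279)·36972 + (1241)·8312.

4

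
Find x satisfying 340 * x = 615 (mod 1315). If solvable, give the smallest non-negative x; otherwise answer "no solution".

First find gcd(340, 1315):
1315 = 3×340 + 295
340 = 1×295 + 45
295 = 6×45 + 25
45 = 1×25 + 20
25 = 1×20 + 5
20 = 4×5 + 0
gcd = 5 and 5 | 615, so solutions exist. Divide through by 5: 68x ≡ 123 (mod 263).
Now find 68⁻¹ mod 263:
263 = 3·68 + 59
68 = 1·59 + 9
59 = 6·9 + 5
9 = 1·5 + 4
5 = 1·4 + 1
4 = 4·1 + 0
Back-substitute:
1 = 5 − 4
1 = −9 + 2·5
1 = 2·59 − 13·9
1 = −13·68 + 15·59
1 = 15·263 − 58·68
So 68·(-58) ≡ 1 (mod 263), i.e. 68⁻¹ ≡ 205.
Then x ≡ 205·123 ≡ 230 (mod 263); the smallest non-negative solution is x = 230.

230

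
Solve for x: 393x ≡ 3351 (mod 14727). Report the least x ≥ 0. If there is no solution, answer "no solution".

First find gcd(393, 14727):
14727 = 37×393 + 186
393 = 2×186 + 21
186 = 8×21 + 18
21 = 1×18 + 3
18 = 6×3 + 0
gcd = 3 and 3 | 3351, so solutions exist. Divide through by 3: 131x ≡ 1117 (mod 4909).
Now find 131⁻¹ mod 4909:
4909 = 37*131 + 62
131 = 2*62 + 7
62 = 8*7 + 6
7 = 1*6 + 1
6 = 6*1 + 0
Back-substitute:
1 = 7 − 6
1 = −62 + 9·7
1 = 9·131 − 19·62
1 = −19·4909 + 712·131
So 131⁻¹ ≡ 712 (mod 4909).
Then x ≡ 712·1117 ≡ 46 (mod 4909); the smallest non-negative solution is x = 46.

46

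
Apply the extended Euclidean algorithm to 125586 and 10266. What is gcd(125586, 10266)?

Apply Euclid's algorithm to 125586 and 10266:
125586 = 12·10266 + 2394
10266 = 4·2394 + 690
2394 = 3·690 + 324
690 = 2·324 + 42
324 = 7·42 + 30
42 = 1·30 + 12
30 = 2·12 + 6
12 = 2·6 + 0
gcd(125586, 10266) = 6.
Express as a combination:
6 = 30 − 2·12
6 = −2·42 + 3·30
6 = 3·324 − 23·42
6 = −23·690 + 49·324
6 = 49·2394 − 170·690
6 = −170·10266 + 729·2394
6 = 729·125586 − 8918·10266
So 6 = (729)·125586 + (-8918)·10266.

6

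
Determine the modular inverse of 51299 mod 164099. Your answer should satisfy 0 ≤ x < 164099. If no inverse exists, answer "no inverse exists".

52807

Extended Euclidean algorithm:
164099 = 3·51299 + 10202
51299 = 5·10202 + 289
10202 = 35·289 + 87
289 = 3·87 + 28
87 = 3·28 + 3
28 = 9·3 + 1
3 = 3·1 + 0
gcd = 1, so the inverse exists. Back-substitute:
1 = 28 − 9·3
1 = −9·87 + 28·28
1 = 28·289 − 93·87
1 = −93·10202 + 3283·289
1 = 3283·51299 − 16508·10202
1 = −16508·164099 + 52807·51299
So 51299·52807 ≡ 1 (mod 164099).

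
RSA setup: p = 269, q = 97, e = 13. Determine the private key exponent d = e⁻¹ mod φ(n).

φ(n) = (p−1)(q−1) = 268·96 = 25728.
Need d with 13·d ≡ 1 (mod 25728). Apply the extended Euclidean algorithm:
25728 = 1979*13 + 1
13 = 13*1 + 0
Back-substitute:
1 = 25728 − 1979·13
So 13·(-1979) ≡ 1 (mod 25728), hence d ≡ -1979 ≡ 23749 (mod 25728).

23749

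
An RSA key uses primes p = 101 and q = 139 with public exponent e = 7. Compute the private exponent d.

φ(n) = (p−1)(q−1) = 100·138 = 13800.
Need d with 7·d ≡ 1 (mod 13800). Apply the extended Euclidean algorithm:
13800 = 1971·7 + 3
7 = 2·3 + 1
3 = 3·1 + 0
Back-substitute:
1 = 7 − 2·3
1 = −2·13800 + 3943·7
So 7·3943 ≡ 1 (mod 13800), hence d = 3943.

3943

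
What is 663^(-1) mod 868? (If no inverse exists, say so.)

gcd(868, 663) by repeated division:
868 = 1×663 + 205
663 = 3×205 + 48
205 = 4×48 + 13
48 = 3×13 + 9
13 = 1×9 + 4
9 = 2×4 + 1
4 = 4×1 + 0
The gcd is 1. Working backward:
1 = 9 − 2·4
1 = −2·13 + 3·9
1 = 3·48 − 11·13
1 = −11·205 + 47·48
1 = 47·663 − 152·205
1 = −152·868 + 199·663
So 663·199 ≡ 1 (mod 868).

199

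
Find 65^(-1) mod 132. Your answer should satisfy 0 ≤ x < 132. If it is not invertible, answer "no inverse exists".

Apply the Euclidean algorithm to 132 and 65:
132 = 2·65 + 2
65 = 32·2 + 1
2 = 2·1 + 0
Since gcd(65, 132) = 1, back-substitute to write 1 as a combination:
1 = 65 − 32·2
1 = −32·132 + 65·65
So 65·65 ≡ 1 (mod 132).

65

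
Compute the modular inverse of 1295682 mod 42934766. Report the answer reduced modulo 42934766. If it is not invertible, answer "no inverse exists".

Euclidean algorithm on 42934766, 1295682:
42934766 = 33·1295682 + 177260
1295682 = 7·177260 + 54862
177260 = 3·54862 + 12674
54862 = 4·12674 + 4166
12674 = 3·4166 + 176
4166 = 23·176 + 118
176 = 1·118 + 58
118 = 2·58 + 2
58 = 29·2 + 0
Since gcd = 2 > 1, 1295682 is not a unit mod 42934766.

no inverse exists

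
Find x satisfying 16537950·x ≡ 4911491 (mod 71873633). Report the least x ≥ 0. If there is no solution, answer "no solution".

5397158

First find gcd(16537950, 71873633):
71873633 = 4·16537950 + 5721833
16537950 = 2·5721833 + 5094284
5721833 = 1·5094284 + 627549
5094284 = 8·627549 + 73892
627549 = 8·73892 + 36413
73892 = 2·36413 + 1066
36413 = 34·1066 + 169
1066 = 6·169 + 52
169 = 3·52 + 13
52 = 4·13 + 0
gcd = 13 and 13 | 4911491, so solutions exist. Divide through by 13: 1272150x ≡ 377807 (mod 5528741).
Now find 1272150⁻¹ mod 5528741:
5528741 = 4*1272150 + 440141
1272150 = 2*440141 + 391868
440141 = 1*391868 + 48273
391868 = 8*48273 + 5684
48273 = 8*5684 + 2801
5684 = 2*2801 + 82
2801 = 34*82 + 13
82 = 6*13 + 4
13 = 3*4 + 1
4 = 4*1 + 0
Back-substitute:
1 = 13 − 3·4
1 = −3·82 + 19·13
1 = 19·2801 − 649·82
1 = −649·5684 + 1317·2801
1 = 1317·48273 − 11185·5684
1 = −11185·391868 + 90797·48273
1 = 90797·440141 − 101982·391868
1 = −101982·1272150 + 294761·440141
1 = 294761·5528741 − 1281026·1272150
So 1272150·(-1281026) ≡ 1 (mod 5528741), i.e. 1272150⁻¹ ≡ 4247715.
Then x ≡ 4247715·377807 ≡ 5397158 (mod 5528741); the smallest non-negative solution is x = 5397158.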